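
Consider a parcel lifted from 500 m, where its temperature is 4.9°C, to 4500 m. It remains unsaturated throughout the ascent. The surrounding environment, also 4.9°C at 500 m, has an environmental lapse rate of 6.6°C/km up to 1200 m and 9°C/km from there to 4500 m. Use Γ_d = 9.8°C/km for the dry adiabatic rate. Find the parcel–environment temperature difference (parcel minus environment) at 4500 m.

Parcel:
  500–4500 m, dry: Δz = 4 km ⇒ ΔT = -39.2°C; T = -34.3°C
Environment:
  500–1200 m, environment, lower layer: Δz = 0.7 km ⇒ ΔT = -4.62°C; T = 0.28°C
  1200–4500 m, environment, upper layer: Δz = 3.3 km ⇒ ΔT = -29.7°C; T = -29.42°C
T_parcel − T_env = -34.3 − (-29.42) = -4.88°C

-4.88°C (parcel cooler than environment)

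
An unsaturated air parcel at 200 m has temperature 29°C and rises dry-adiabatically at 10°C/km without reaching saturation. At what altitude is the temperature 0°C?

3100 m

Height above start = (29 − 0) / 10 = 2.9 km
Altitude = 200 m + 2900 m = 3100 m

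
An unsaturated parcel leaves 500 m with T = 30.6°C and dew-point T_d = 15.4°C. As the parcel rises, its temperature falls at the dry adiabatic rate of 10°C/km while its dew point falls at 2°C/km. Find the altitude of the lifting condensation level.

T and T_d converge at 10 − 2 = 8°C per km
Height above start = (30.6 − 15.4) / 8 = 1.9 km
LCL altitude = 500 m + 1900 m = 2400 m

2400 m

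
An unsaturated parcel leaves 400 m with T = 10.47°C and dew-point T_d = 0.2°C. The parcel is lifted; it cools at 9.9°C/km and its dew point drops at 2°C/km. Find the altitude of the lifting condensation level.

1700 m

T and T_d converge at 9.9 − 2 = 7.9°C per km
Height above start = (10.47 − 0.2) / 7.9 = 1.3 km
LCL altitude = 400 m + 1300 m = 1700 m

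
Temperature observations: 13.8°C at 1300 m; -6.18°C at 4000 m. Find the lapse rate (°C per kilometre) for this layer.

7.4°C/km

Γ = −ΔT/Δz = (13.8 − (-6.18)) / (4000 − 1300) m
  = 19.98°C / 2.7 km = 7.4°C/km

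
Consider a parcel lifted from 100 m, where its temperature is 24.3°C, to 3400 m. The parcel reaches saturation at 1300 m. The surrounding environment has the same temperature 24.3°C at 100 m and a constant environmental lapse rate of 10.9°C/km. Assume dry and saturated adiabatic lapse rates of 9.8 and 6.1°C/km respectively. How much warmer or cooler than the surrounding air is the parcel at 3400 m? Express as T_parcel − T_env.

+11.4°C (parcel warmer than environment)

Parcel:
  100 → 1300 m (dry, 9.8°C/km): ΔT = -9.8 × 1.2 = -11.76°C → T = 12.54°C
  1300 → 3400 m (saturated, 6.1°C/km): ΔT = -6.1 × 2.1 = -12.81°C → T = -0.27°C
Environment:
  100 → 3400 m (environment, 10.9°C/km): ΔT = -10.9 × 3.3 = -35.97°C → T = -11.67°C
T_parcel − T_env = -0.27 − (-11.67) = +11.4°C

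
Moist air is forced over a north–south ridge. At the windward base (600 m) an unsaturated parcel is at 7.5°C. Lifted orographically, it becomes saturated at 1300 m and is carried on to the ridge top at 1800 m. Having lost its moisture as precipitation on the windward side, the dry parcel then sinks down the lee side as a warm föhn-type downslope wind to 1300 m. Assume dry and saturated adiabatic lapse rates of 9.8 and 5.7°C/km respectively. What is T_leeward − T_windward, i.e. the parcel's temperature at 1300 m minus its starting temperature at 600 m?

-4.81°C

Dry to 1300 m: -9.8 × 0.7 km = -6.86°C, so T = 0.64°C.
Saturated to 1800 m: -5.7 × 0.5 km = -2.85°C, so T = -2.21°C.
Dry descent to 1300 m: +9.8 × 0.5 km = +4.9°C, so T = 2.69°C.
Net change vs windward start: 2.69 − 7.5 = -4.81°C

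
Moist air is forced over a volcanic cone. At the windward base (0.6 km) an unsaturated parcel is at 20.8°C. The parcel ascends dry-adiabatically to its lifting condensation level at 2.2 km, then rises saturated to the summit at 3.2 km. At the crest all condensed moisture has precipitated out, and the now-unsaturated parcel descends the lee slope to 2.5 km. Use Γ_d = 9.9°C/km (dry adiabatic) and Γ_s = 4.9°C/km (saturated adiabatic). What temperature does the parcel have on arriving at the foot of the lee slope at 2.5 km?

From 600 m to 2200 m (dry): cools by 9.9 × 1.6 = 15.84°C, giving 4.96°C.
From 2200 m to 3200 m (saturated): cools by 4.9 × 1 = 4.9°C, giving 0.06°C.
From 3200 m to 2500 m (dry descent): warms by 9.9 × 0.7 = 6.93°C, giving 6.99°C.

6.99°C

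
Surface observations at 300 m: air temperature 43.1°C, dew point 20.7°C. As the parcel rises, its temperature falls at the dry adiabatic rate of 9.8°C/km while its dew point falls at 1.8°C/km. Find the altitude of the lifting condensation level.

T and T_d converge at 9.8 − 1.8 = 8°C per km
Height above start = (43.1 − 20.7) / 8 = 2.8 km
LCL altitude = 300 m + 2800 m = 3100 m

3100 m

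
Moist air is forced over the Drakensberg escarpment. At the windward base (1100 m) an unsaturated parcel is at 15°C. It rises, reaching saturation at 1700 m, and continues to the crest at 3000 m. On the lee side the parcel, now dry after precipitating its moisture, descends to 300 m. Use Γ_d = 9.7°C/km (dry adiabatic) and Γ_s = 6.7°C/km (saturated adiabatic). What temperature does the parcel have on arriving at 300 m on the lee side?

From 1100 m to 1700 m (dry): cools by 9.7 × 0.6 = 5.82°C, giving 9.18°C.
From 1700 m to 3000 m (saturated): cools by 6.7 × 1.3 = 8.71°C, giving 0.47°C.
From 3000 m to 300 m (dry descent): warms by 9.7 × 2.7 = 26.19°C, giving 26.66°C.

26.66°C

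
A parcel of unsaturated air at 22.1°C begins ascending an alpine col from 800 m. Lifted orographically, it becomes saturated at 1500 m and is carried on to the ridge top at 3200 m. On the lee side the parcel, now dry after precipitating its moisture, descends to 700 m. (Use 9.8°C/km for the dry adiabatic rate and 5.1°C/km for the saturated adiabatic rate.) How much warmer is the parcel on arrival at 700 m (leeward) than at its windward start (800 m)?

+8.97°C

Dry to 1500 m: -9.8 × 0.7 km = -6.86°C, so T = 15.24°C.
Saturated to 3200 m: -5.1 × 1.7 km = -8.67°C, so T = 6.57°C.
Dry descent to 700 m: +9.8 × 2.5 km = +24.5°C, so T = 31.07°C.
Net change vs windward start: 31.07 − 22.1 = +8.97°C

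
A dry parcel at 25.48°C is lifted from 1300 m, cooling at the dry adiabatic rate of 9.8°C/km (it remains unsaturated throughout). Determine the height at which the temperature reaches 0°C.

3900 m

Height above start = (25.48 − 0) / 9.8 = 2.6 km
Altitude = 1300 m + 2600 m = 3900 m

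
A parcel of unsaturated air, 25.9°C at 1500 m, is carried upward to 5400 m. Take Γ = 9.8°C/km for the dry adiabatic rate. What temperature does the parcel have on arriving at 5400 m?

-12.32°C

Dry adiabatic to 5400 m: -9.8 × 3.9 km = -38.22°C, so T = -12.32°C.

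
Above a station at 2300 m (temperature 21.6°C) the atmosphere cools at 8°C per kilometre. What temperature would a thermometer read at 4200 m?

6.4°C

From 2300 m to 4200 m (environmental): cools by 8 × 1.9 = 15.2°C, giving 6.4°C.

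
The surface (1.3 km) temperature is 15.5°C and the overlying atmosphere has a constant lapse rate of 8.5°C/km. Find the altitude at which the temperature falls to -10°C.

Height above start = (15.5 − (-10)) / 8.5 = 3 km
Altitude = 1300 m + 3000 m = 4300 m

4.3 km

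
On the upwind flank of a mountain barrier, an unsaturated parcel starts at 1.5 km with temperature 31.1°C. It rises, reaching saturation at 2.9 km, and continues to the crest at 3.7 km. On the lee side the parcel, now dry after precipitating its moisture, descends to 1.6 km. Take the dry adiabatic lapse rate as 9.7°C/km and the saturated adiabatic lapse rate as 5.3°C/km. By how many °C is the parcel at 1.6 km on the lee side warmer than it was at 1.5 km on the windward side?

1500 → 2900 m (dry, 9.7°C/km): ΔT = -9.7 × 1.4 = -13.58°C → T = 17.52°C
2900 → 3700 m (saturated, 5.3°C/km): ΔT = -5.3 × 0.8 = -4.24°C → T = 13.28°C
3700 → 1600 m (dry descent, 9.7°C/km): ΔT = +9.7 × 2.1 = +20.37°C → T = 33.65°C
Net change vs windward start: 33.65 − 31.1 = +2.55°C

+2.55°C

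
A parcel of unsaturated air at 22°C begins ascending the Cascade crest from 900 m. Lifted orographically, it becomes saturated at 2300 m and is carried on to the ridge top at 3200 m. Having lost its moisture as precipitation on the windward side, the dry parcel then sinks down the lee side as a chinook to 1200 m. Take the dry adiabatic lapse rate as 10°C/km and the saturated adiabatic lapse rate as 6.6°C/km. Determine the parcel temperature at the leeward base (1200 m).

900 → 2300 m (dry, 10°C/km): ΔT = -10 × 1.4 = -14°C → T = 8°C
2300 → 3200 m (saturated, 6.6°C/km): ΔT = -6.6 × 0.9 = -5.94°C → T = 2.06°C
3200 → 1200 m (dry descent, 10°C/km): ΔT = +10 × 2 = +20°C → T = 22.06°C

22.06°C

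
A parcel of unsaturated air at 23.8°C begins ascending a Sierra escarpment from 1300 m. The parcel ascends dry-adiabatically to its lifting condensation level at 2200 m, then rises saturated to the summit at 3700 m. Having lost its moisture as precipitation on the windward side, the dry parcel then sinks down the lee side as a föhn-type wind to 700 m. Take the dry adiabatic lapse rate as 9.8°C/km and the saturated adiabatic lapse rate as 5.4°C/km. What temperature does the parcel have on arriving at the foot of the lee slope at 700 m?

1300–2200 m, dry: Δz = 0.9 km ⇒ ΔT = -8.82°C; T = 14.98°C
2200–3700 m, saturated: Δz = 1.5 km ⇒ ΔT = -8.1°C; T = 6.88°C
3700–700 m, dry descent: Δz = 3 km ⇒ ΔT = +29.4°C; T = 36.28°C

36.28°C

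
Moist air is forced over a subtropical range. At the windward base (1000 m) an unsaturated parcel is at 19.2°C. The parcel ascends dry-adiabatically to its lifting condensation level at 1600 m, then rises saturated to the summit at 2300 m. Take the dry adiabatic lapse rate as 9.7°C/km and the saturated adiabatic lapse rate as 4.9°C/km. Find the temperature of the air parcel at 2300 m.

9.95°C

1000–1600 m, dry: Δz = 0.6 km ⇒ ΔT = -5.82°C; T = 13.38°C
1600–2300 m, saturated: Δz = 0.7 km ⇒ ΔT = -3.43°C; T = 9.95°C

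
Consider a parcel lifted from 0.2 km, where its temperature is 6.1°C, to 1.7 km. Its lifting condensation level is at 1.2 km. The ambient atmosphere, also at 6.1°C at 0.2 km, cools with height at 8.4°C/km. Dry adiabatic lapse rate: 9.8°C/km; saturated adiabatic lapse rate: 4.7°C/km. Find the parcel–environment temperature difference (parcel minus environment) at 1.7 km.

+0.45°C (parcel warmer than environment)

Parcel:
  200–1200 m, dry: Δz = 1 km ⇒ ΔT = -9.8°C; T = -3.7°C
  1200–1700 m, saturated: Δz = 0.5 km ⇒ ΔT = -2.35°C; T = -6.05°C
Environment:
  200–1700 m, environment: Δz = 1.5 km ⇒ ΔT = -12.6°C; T = -6.5°C
T_parcel − T_env = -6.05 − (-6.5) = +0.45°C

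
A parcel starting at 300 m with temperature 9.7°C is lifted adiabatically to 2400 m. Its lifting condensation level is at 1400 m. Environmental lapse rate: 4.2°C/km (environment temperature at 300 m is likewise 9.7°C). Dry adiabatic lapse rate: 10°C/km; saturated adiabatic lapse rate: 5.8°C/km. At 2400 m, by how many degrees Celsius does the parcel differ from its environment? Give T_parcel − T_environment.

-7.98°C (parcel cooler than environment)

Parcel:
  300–1400 m, dry: Δz = 1.1 km ⇒ ΔT = -11°C; T = -1.3°C
  1400–2400 m, saturated: Δz = 1 km ⇒ ΔT = -5.8°C; T = -7.1°C
Environment:
  300–2400 m, environment: Δz = 2.1 km ⇒ ΔT = -8.82°C; T = 0.88°C
T_parcel − T_env = -7.1 − 0.88 = -7.98°C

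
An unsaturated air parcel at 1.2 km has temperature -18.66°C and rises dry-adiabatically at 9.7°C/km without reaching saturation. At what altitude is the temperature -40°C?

3.4 km

Height above start = (-18.66 − (-40)) / 9.7 = 2.2 km
Altitude = 1200 m + 2200 m = 3400 m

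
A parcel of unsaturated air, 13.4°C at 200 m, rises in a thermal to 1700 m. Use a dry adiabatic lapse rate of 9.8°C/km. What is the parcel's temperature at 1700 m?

-1.3°C

200 → 1700 m (dry adiabatic, 9.8°C/km): ΔT = -9.8 × 1.5 = -14.7°C → T = -1.3°C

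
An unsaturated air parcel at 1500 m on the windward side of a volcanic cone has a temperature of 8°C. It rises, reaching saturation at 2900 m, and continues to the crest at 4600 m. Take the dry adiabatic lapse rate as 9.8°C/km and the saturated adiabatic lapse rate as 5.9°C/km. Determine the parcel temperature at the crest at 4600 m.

-15.75°C

From 1500 m to 2900 m (dry): cools by 9.8 × 1.4 = 13.72°C, giving -5.72°C.
From 2900 m to 4600 m (saturated): cools by 5.9 × 1.7 = 10.03°C, giving -15.75°C.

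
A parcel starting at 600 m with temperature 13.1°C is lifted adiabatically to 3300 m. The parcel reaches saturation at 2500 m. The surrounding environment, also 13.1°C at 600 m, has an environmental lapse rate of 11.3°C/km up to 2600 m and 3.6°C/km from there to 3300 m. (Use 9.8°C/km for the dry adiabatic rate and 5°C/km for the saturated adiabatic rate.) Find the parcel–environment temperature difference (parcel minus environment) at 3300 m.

Parcel:
  600–2500 m, dry: Δz = 1.9 km ⇒ ΔT = -18.62°C; T = -5.52°C
  2500–3300 m, saturated: Δz = 0.8 km ⇒ ΔT = -4°C; T = -9.52°C
Environment:
  600–2600 m, environment, lower layer: Δz = 2 km ⇒ ΔT = -22.6°C; T = -9.5°C
  2600–3300 m, environment, upper layer: Δz = 0.7 km ⇒ ΔT = -2.52°C; T = -12.02°C
T_parcel − T_env = -9.52 − (-12.02) = +2.5°C

+2.5°C (parcel warmer than environment)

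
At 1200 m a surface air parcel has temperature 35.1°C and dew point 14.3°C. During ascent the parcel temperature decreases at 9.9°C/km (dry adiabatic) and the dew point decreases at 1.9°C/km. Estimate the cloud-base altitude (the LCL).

T and T_d converge at 9.9 − 1.9 = 8°C per km
Height above start = (35.1 − 14.3) / 8 = 2.6 km
LCL altitude = 1200 m + 2600 m = 3800 m

3800 m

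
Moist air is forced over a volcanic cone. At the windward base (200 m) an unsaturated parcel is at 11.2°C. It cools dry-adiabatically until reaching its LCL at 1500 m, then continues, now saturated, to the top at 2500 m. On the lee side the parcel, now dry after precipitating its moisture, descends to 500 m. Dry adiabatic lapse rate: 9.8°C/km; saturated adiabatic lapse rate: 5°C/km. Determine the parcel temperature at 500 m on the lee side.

13.06°C

200–1500 m, dry: Δz = 1.3 km ⇒ ΔT = -12.74°C; T = -1.54°C
1500–2500 m, saturated: Δz = 1 km ⇒ ΔT = -5°C; T = -6.54°C
2500–500 m, dry descent: Δz = 2 km ⇒ ΔT = +19.6°C; T = 13.06°C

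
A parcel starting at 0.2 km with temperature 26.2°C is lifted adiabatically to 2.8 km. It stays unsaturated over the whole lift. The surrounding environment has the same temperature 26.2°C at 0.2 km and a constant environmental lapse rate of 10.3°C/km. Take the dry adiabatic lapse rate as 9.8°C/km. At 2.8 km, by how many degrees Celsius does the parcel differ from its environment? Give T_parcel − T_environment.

+1.3°C (parcel warmer than environment)

Parcel:
  From 200 m to 2800 m (dry): cools by 9.8 × 2.6 = 25.48°C, giving 0.72°C.
Environment:
  From 200 m to 2800 m (environment): cools by 10.3 × 2.6 = 26.78°C, giving -0.58°C.
T_parcel − T_env = 0.72 − (-0.58) = +1.3°C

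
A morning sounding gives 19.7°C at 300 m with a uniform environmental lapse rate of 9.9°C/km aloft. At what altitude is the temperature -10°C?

3300 m

Height above start = (19.7 − (-10)) / 9.9 = 3 km
Altitude = 300 m + 3000 m = 3300 m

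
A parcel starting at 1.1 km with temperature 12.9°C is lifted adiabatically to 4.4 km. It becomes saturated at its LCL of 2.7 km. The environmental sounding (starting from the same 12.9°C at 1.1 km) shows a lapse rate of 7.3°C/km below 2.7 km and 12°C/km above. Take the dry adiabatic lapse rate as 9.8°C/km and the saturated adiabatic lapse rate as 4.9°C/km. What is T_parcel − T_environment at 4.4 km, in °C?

+8.07°C (parcel warmer than environment)

Parcel:
  1100 → 2700 m (dry, 9.8°C/km): ΔT = -9.8 × 1.6 = -15.68°C → T = -2.78°C
  2700 → 4400 m (saturated, 4.9°C/km): ΔT = -4.9 × 1.7 = -8.33°C → T = -11.11°C
Environment:
  1100 → 2700 m (environment, lower layer, 7.3°C/km): ΔT = -7.3 × 1.6 = -11.68°C → T = 1.22°C
  2700 → 4400 m (environment, upper layer, 12°C/km): ΔT = -12 × 1.7 = -20.4°C → T = -19.18°C
T_parcel − T_env = -11.11 − (-19.18) = +8.07°C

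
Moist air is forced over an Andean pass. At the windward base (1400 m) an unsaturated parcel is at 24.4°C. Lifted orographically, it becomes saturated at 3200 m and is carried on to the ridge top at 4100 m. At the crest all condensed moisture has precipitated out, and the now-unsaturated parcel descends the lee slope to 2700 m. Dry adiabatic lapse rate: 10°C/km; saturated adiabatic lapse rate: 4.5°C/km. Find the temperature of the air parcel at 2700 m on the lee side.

16.35°C

From 1400 m to 3200 m (dry): cools by 10 × 1.8 = 18°C, giving 6.4°C.
From 3200 m to 4100 m (saturated): cools by 4.5 × 0.9 = 4.05°C, giving 2.35°C.
From 4100 m to 2700 m (dry descent): warms by 10 × 1.4 = 14°C, giving 16.35°C.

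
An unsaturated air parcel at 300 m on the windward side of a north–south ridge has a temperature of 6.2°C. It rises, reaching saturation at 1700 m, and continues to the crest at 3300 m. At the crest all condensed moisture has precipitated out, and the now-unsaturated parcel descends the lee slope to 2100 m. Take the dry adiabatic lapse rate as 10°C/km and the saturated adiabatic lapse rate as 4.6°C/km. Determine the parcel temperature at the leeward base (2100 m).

-3.16°C

From 300 m to 1700 m (dry): cools by 10 × 1.4 = 14°C, giving -7.8°C.
From 1700 m to 3300 m (saturated): cools by 4.6 × 1.6 = 7.36°C, giving -15.16°C.
From 3300 m to 2100 m (dry descent): warms by 10 × 1.2 = 12°C, giving -3.16°C.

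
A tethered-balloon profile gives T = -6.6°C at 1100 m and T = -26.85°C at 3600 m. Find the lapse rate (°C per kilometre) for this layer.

8.1°C/km

Γ = −ΔT/Δz = (-6.6 − (-26.85)) / (3600 − 1100) m
  = 20.25°C / 2.5 km = 8.1°C/km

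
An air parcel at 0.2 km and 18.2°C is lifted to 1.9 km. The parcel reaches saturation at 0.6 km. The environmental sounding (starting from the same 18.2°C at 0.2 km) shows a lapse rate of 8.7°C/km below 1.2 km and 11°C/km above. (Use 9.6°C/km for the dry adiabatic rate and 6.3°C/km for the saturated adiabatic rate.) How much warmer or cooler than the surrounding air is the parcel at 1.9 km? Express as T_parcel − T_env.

+4.37°C (parcel warmer than environment)

Parcel:
  200 → 600 m (dry, 9.6°C/km): ΔT = -9.6 × 0.4 = -3.84°C → T = 14.36°C
  600 → 1900 m (saturated, 6.3°C/km): ΔT = -6.3 × 1.3 = -8.19°C → T = 6.17°C
Environment:
  200 → 1200 m (environment, lower layer, 8.7°C/km): ΔT = -8.7 × 1 = -8.7°C → T = 9.5°C
  1200 → 1900 m (environment, upper layer, 11°C/km): ΔT = -11 × 0.7 = -7.7°C → T = 1.8°C
T_parcel − T_env = 6.17 − 1.8 = +4.37°C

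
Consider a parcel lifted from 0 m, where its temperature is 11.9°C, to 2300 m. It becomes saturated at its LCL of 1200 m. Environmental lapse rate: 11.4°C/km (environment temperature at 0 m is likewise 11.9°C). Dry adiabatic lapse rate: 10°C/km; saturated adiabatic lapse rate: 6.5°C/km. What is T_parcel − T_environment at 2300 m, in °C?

+7.07°C (parcel warmer than environment)

Parcel:
  0 → 1200 m (dry, 10°C/km): ΔT = -10 × 1.2 = -12°C → T = -0.1°C
  1200 → 2300 m (saturated, 6.5°C/km): ΔT = -6.5 × 1.1 = -7.15°C → T = -7.25°C
Environment:
  0 → 2300 m (environment, 11.4°C/km): ΔT = -11.4 × 2.3 = -26.22°C → T = -14.32°C
T_parcel − T_env = -7.25 − (-14.32) = +7.07°C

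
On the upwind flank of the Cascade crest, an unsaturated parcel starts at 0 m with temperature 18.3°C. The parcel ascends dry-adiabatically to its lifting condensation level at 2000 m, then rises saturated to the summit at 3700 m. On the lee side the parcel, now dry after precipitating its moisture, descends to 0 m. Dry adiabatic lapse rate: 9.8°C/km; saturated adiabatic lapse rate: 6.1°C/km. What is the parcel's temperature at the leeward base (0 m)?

24.59°C

From 0 m to 2000 m (dry): cools by 9.8 × 2 = 19.6°C, giving -1.3°C.
From 2000 m to 3700 m (saturated): cools by 6.1 × 1.7 = 10.37°C, giving -11.67°C.
From 3700 m to 0 m (dry descent): warms by 9.8 × 3.7 = 36.26°C, giving 24.59°C.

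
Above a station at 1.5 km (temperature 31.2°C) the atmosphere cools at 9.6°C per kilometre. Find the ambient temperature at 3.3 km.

From 1500 m to 3300 m (environmental): cools by 9.6 × 1.8 = 17.28°C, giving 13.92°C.

13.92°C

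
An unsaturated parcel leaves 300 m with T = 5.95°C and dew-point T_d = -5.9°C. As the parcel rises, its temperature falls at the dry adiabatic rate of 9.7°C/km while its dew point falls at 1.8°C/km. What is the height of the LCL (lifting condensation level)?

T and T_d converge at 9.7 − 1.8 = 7.9°C per km
Height above start = (5.95 − (-5.9)) / 7.9 = 1.5 km
LCL altitude = 300 m + 1500 m = 1800 m

1800 m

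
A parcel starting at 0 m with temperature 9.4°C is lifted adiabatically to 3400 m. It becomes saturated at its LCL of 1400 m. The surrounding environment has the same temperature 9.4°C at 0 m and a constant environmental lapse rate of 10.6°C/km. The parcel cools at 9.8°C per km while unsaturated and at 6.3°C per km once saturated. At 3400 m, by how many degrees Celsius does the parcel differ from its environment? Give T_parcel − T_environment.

+9.72°C (parcel warmer than environment)

Parcel:
  0–1400 m, dry: Δz = 1.4 km ⇒ ΔT = -13.72°C; T = -4.32°C
  1400–3400 m, saturated: Δz = 2 km ⇒ ΔT = -12.6°C; T = -16.92°C
Environment:
  0–3400 m, environment: Δz = 3.4 km ⇒ ΔT = -36.04°C; T = -26.64°C
T_parcel − T_env = -16.92 − (-26.64) = +9.72°C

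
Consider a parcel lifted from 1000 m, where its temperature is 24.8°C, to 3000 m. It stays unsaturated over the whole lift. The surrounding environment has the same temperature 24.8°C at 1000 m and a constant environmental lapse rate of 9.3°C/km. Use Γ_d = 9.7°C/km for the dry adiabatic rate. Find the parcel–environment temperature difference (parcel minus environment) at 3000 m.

Parcel:
  Dry to 3000 m: -9.7 × 2 km = -19.4°C, so T = 5.4°C.
Environment:
  Environment to 3000 m: -9.3 × 2 km = -18.6°C, so T = 6.2°C.
T_parcel − T_env = 5.4 − 6.2 = -0.8°C

-0.8°C (parcel cooler than environment)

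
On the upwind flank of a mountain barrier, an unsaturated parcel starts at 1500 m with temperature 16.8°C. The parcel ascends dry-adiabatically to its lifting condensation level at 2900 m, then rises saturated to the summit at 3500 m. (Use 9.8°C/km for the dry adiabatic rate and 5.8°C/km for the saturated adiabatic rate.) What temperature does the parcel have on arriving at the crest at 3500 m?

-0.4°C

Dry to 2900 m: -9.8 × 1.4 km = -13.72°C, so T = 3.08°C.
Saturated to 3500 m: -5.8 × 0.6 km = -3.48°C, so T = -0.4°C.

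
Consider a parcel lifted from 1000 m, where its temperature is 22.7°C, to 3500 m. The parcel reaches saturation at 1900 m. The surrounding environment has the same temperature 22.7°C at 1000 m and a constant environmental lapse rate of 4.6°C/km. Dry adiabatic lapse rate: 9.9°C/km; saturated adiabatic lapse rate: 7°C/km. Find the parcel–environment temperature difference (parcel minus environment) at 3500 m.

Parcel:
  1000 → 1900 m (dry, 9.9°C/km): ΔT = -9.9 × 0.9 = -8.91°C → T = 13.79°C
  1900 → 3500 m (saturated, 7°C/km): ΔT = -7 × 1.6 = -11.2°C → T = 2.59°C
Environment:
  1000 → 3500 m (environment, 4.6°C/km): ΔT = -4.6 × 2.5 = -11.5°C → T = 11.2°C
T_parcel − T_env = 2.59 − 11.2 = -8.61°C

-8.61°C (parcel cooler than environment)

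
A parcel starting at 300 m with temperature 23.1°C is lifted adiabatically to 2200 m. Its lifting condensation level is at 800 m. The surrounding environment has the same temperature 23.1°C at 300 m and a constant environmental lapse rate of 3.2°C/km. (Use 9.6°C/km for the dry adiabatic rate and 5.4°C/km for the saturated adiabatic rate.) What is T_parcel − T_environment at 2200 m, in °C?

Parcel:
  From 300 m to 800 m (dry): cools by 9.6 × 0.5 = 4.8°C, giving 18.3°C.
  From 800 m to 2200 m (saturated): cools by 5.4 × 1.4 = 7.56°C, giving 10.74°C.
Environment:
  From 300 m to 2200 m (environment): cools by 3.2 × 1.9 = 6.08°C, giving 17.02°C.
T_parcel − T_env = 10.74 − 17.02 = -6.28°C

-6.28°C (parcel cooler than environment)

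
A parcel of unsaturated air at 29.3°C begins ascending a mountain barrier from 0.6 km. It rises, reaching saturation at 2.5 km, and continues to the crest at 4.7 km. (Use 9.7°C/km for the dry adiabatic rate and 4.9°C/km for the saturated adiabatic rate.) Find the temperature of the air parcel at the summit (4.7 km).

0.09°C

600 → 2500 m (dry, 9.7°C/km): ΔT = -9.7 × 1.9 = -18.43°C → T = 10.87°C
2500 → 4700 m (saturated, 4.9°C/km): ΔT = -4.9 × 2.2 = -10.78°C → T = 0.09°C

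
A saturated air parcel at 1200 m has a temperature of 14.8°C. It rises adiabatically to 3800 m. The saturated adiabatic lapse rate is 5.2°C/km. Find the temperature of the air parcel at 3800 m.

1.28°C

Saturated adiabatic to 3800 m: -5.2 × 2.6 km = -13.52°C, so T = 1.28°C.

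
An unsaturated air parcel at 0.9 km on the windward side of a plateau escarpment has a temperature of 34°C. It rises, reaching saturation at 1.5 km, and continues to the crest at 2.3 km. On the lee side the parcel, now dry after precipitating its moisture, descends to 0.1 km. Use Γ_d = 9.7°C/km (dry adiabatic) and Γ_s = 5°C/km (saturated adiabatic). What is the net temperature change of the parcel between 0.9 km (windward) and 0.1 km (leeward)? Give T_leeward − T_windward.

+11.52°C

From 900 m to 1500 m (dry): cools by 9.7 × 0.6 = 5.82°C, giving 28.18°C.
From 1500 m to 2300 m (saturated): cools by 5 × 0.8 = 4°C, giving 24.18°C.
From 2300 m to 100 m (dry descent): warms by 9.7 × 2.2 = 21.34°C, giving 45.52°C.
Net change vs windward start: 45.52 − 34 = +11.52°C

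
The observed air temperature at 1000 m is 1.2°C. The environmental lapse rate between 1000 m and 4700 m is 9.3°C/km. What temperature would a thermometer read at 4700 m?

Environmental to 4700 m: -9.3 × 3.7 km = -34.41°C, so T = -33.21°C.

-33.21°C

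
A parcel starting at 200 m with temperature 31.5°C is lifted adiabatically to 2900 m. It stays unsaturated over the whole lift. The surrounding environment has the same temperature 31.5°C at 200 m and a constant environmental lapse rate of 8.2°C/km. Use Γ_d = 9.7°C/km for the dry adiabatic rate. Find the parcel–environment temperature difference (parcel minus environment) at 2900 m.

-4.05°C (parcel cooler than environment)

Parcel:
  Dry to 2900 m: -9.7 × 2.7 km = -26.19°C, so T = 5.31°C.
Environment:
  Environment to 2900 m: -8.2 × 2.7 km = -22.14°C, so T = 9.36°C.
T_parcel − T_env = 5.31 − 9.36 = -4.05°C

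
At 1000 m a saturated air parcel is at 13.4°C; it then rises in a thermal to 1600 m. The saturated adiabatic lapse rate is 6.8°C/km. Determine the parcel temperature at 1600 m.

1000–1600 m, saturated adiabatic: Δz = 0.6 km ⇒ ΔT = -4.08°C; T = 9.32°C

9.32°C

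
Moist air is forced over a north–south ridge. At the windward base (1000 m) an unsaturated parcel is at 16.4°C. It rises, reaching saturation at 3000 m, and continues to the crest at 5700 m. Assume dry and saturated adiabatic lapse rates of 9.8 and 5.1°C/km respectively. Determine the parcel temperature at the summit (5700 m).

From 1000 m to 3000 m (dry): cools by 9.8 × 2 = 19.6°C, giving -3.2°C.
From 3000 m to 5700 m (saturated): cools by 5.1 × 2.7 = 13.77°C, giving -16.97°C.

-16.97°C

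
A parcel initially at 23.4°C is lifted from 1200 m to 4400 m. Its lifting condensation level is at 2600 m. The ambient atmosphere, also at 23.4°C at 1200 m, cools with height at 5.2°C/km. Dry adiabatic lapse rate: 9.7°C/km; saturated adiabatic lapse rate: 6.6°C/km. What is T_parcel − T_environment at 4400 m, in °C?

-8.82°C (parcel cooler than environment)

Parcel:
  1200–2600 m, dry: Δz = 1.4 km ⇒ ΔT = -13.58°C; T = 9.82°C
  2600–4400 m, saturated: Δz = 1.8 km ⇒ ΔT = -11.88°C; T = -2.06°C
Environment:
  1200–4400 m, environment: Δz = 3.2 km ⇒ ΔT = -16.64°C; T = 6.76°C
T_parcel − T_env = -2.06 − 6.76 = -8.82°C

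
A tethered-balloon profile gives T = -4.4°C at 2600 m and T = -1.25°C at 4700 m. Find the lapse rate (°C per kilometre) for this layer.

-1.5°C/km

Γ = −ΔT/Δz = (-4.4 − (-1.25)) / (4700 − 2600) m
  = -3.15°C / 2.1 km = -1.5°C/km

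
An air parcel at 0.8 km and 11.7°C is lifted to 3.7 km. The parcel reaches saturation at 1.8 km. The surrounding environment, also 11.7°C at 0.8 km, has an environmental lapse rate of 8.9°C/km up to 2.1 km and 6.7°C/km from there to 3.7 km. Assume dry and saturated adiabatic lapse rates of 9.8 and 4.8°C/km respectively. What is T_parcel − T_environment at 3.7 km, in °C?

+3.37°C (parcel warmer than environment)

Parcel:
  From 800 m to 1800 m (dry): cools by 9.8 × 1 = 9.8°C, giving 1.9°C.
  From 1800 m to 3700 m (saturated): cools by 4.8 × 1.9 = 9.12°C, giving -7.22°C.
Environment:
  From 800 m to 2100 m (environment, lower layer): cools by 8.9 × 1.3 = 11.57°C, giving 0.13°C.
  From 2100 m to 3700 m (environment, upper layer): cools by 6.7 × 1.6 = 10.72°C, giving -10.59°C.
T_parcel − T_env = -7.22 − (-10.59) = +3.37°C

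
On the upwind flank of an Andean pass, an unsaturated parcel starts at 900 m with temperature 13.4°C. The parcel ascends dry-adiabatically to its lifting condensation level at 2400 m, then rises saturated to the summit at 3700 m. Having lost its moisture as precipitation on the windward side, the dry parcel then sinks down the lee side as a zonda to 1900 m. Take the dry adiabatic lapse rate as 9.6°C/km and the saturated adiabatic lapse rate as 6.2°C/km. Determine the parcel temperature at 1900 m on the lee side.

8.22°C

900–2400 m, dry: Δz = 1.5 km ⇒ ΔT = -14.4°C; T = -1°C
2400–3700 m, saturated: Δz = 1.3 km ⇒ ΔT = -8.06°C; T = -9.06°C
3700–1900 m, dry descent: Δz = 1.8 km ⇒ ΔT = +17.28°C; T = 8.22°C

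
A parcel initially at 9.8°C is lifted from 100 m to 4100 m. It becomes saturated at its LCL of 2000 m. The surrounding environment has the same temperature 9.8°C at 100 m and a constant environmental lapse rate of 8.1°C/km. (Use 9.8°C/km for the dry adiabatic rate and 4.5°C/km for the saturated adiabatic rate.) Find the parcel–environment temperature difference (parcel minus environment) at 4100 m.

+4.33°C (parcel warmer than environment)

Parcel:
  Dry to 2000 m: -9.8 × 1.9 km = -18.62°C, so T = -8.82°C.
  Saturated to 4100 m: -4.5 × 2.1 km = -9.45°C, so T = -18.27°C.
Environment:
  Environment to 4100 m: -8.1 × 4 km = -32.4°C, so T = -22.6°C.
T_parcel − T_env = -18.27 − (-22.6) = +4.33°C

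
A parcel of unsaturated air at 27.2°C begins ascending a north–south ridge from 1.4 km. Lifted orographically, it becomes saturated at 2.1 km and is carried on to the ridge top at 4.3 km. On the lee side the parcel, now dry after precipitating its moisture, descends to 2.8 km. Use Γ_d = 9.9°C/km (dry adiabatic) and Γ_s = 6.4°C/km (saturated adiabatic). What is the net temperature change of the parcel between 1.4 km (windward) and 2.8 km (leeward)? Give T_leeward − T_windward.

-6.16°C

1400–2100 m, dry: Δz = 0.7 km ⇒ ΔT = -6.93°C; T = 20.27°C
2100–4300 m, saturated: Δz = 2.2 km ⇒ ΔT = -14.08°C; T = 6.19°C
4300–2800 m, dry descent: Δz = 1.5 km ⇒ ΔT = +14.85°C; T = 21.04°C
Net change vs windward start: 21.04 − 27.2 = -6.16°C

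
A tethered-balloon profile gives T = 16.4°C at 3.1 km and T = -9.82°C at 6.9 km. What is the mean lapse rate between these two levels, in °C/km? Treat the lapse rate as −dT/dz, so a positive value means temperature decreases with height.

6.9°C/km

Γ = −ΔT/Δz = (16.4 − (-9.82)) / (6900 − 3100) m
  = 26.22°C / 3.8 km = 6.9°C/km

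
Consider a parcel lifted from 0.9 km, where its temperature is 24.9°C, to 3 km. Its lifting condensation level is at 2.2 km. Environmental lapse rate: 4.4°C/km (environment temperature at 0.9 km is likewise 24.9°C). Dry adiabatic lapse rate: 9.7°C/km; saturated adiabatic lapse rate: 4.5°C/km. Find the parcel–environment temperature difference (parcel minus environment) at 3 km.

Parcel:
  Dry to 2200 m: -9.7 × 1.3 km = -12.61°C, so T = 12.29°C.
  Saturated to 3000 m: -4.5 × 0.8 km = -3.6°C, so T = 8.69°C.
Environment:
  Environment to 3000 m: -4.4 × 2.1 km = -9.24°C, so T = 15.66°C.
T_parcel − T_env = 8.69 − 15.66 = -6.97°C

-6.97°C (parcel cooler than environment)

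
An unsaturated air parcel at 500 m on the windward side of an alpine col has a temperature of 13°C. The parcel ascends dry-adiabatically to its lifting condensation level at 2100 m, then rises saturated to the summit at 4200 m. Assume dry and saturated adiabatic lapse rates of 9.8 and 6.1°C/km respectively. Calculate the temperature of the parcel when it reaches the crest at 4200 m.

-15.49°C

500–2100 m, dry: Δz = 1.6 km ⇒ ΔT = -15.68°C; T = -2.68°C
2100–4200 m, saturated: Δz = 2.1 km ⇒ ΔT = -12.81°C; T = -15.49°C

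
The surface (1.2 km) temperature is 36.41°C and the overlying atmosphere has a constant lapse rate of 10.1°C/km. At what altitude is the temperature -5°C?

Height above start = (36.41 − (-5)) / 10.1 = 4.1 km
Altitude = 1200 m + 4100 m = 5300 m

5.3 km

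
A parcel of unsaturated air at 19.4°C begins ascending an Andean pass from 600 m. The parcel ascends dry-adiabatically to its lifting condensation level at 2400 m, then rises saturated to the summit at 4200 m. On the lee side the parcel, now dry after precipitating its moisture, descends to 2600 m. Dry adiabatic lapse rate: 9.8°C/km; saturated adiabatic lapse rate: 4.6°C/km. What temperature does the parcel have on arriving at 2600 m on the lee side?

Dry to 2400 m: -9.8 × 1.8 km = -17.64°C, so T = 1.76°C.
Saturated to 4200 m: -4.6 × 1.8 km = -8.28°C, so T = -6.52°C.
Dry descent to 2600 m: +9.8 × 1.6 km = +15.68°C, so T = 9.16°C.

9.16°C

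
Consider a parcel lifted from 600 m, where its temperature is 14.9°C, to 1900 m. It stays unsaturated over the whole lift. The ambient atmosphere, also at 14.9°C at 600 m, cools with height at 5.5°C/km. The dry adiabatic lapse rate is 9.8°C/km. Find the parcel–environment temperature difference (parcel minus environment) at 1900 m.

-5.59°C (parcel cooler than environment)

Parcel:
  600–1900 m, dry: Δz = 1.3 km ⇒ ΔT = -12.74°C; T = 2.16°C
Environment:
  600–1900 m, environment: Δz = 1.3 km ⇒ ΔT = -7.15°C; T = 7.75°C
T_parcel − T_env = 2.16 − 7.75 = -5.59°C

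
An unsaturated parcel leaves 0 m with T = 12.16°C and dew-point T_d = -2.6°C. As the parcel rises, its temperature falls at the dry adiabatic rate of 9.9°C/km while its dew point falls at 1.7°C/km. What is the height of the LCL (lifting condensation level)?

T and T_d converge at 9.9 − 1.7 = 8.2°C per km
Height above start = (12.16 − (-2.6)) / 8.2 = 1.8 km
LCL altitude = 0 m + 1800 m = 1800 m

1800 m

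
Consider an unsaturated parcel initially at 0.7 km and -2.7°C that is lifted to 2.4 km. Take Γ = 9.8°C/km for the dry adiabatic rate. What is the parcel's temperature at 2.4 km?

-19.36°C

Dry adiabatic to 2400 m: -9.8 × 1.7 km = -16.66°C, so T = -19.36°C.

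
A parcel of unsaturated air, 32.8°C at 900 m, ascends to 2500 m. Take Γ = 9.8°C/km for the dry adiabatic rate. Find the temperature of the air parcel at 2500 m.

17.12°C

Dry adiabatic to 2500 m: -9.8 × 1.6 km = -15.68°C, so T = 17.12°C.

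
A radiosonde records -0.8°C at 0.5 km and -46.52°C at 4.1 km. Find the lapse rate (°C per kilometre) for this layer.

12.7°C/km

Γ = −ΔT/Δz = (-0.8 − (-46.52)) / (4100 − 500) m
  = 45.72°C / 3.6 km = 12.7°C/km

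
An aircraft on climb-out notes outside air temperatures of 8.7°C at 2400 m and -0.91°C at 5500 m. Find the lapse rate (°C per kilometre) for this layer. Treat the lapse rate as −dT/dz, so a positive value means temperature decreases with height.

Γ = −ΔT/Δz = (8.7 − (-0.91)) / (5500 − 2400) m
  = 9.61°C / 3.1 km = 3.1°C/km

3.1°C/km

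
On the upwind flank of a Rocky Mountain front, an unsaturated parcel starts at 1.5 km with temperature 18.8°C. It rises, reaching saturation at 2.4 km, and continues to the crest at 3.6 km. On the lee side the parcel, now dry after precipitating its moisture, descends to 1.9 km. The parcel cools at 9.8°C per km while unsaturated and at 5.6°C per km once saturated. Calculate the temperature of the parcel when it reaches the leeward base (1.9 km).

19.92°C

Dry to 2400 m: -9.8 × 0.9 km = -8.82°C, so T = 9.98°C.
Saturated to 3600 m: -5.6 × 1.2 km = -6.72°C, so T = 3.26°C.
Dry descent to 1900 m: +9.8 × 1.7 km = +16.66°C, so T = 19.92°C.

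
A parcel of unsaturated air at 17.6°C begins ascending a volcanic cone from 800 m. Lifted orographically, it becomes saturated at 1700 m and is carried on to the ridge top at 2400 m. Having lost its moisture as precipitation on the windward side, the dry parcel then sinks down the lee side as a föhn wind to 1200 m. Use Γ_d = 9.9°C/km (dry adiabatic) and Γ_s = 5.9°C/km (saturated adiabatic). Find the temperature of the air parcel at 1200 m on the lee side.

From 800 m to 1700 m (dry): cools by 9.9 × 0.9 = 8.91°C, giving 8.69°C.
From 1700 m to 2400 m (saturated): cools by 5.9 × 0.7 = 4.13°C, giving 4.56°C.
From 2400 m to 1200 m (dry descent): warms by 9.9 × 1.2 = 11.88°C, giving 16.44°C.

16.44°C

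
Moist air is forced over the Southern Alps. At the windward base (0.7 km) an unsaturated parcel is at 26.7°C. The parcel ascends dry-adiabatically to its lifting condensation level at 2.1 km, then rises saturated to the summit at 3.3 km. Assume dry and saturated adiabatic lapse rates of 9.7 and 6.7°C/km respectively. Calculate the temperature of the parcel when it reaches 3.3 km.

5.08°C

700 → 2100 m (dry, 9.7°C/km): ΔT = -9.7 × 1.4 = -13.58°C → T = 13.12°C
2100 → 3300 m (saturated, 6.7°C/km): ΔT = -6.7 × 1.2 = -8.04°C → T = 5.08°C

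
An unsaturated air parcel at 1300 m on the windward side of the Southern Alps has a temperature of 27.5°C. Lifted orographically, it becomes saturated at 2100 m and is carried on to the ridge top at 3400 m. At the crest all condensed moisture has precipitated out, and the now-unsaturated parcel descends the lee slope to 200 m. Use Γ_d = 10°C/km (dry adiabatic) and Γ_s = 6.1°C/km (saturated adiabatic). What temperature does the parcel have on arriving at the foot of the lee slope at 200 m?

1300 → 2100 m (dry, 10°C/km): ΔT = -10 × 0.8 = -8°C → T = 19.5°C
2100 → 3400 m (saturated, 6.1°C/km): ΔT = -6.1 × 1.3 = -7.93°C → T = 11.57°C
3400 → 200 m (dry descent, 10°C/km): ΔT = +10 × 3.2 = +32°C → T = 43.57°C

43.57°C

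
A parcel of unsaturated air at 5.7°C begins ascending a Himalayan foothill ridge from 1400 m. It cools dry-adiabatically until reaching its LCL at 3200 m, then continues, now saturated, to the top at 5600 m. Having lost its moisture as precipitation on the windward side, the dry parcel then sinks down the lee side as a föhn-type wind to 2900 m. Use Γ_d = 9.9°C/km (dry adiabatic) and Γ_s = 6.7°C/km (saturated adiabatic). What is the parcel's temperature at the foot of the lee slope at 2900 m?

From 1400 m to 3200 m (dry): cools by 9.9 × 1.8 = 17.82°C, giving -12.12°C.
From 3200 m to 5600 m (saturated): cools by 6.7 × 2.4 = 16.08°C, giving -28.2°C.
From 5600 m to 2900 m (dry descent): warms by 9.9 × 2.7 = 26.73°C, giving -1.47°C.

-1.47°C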